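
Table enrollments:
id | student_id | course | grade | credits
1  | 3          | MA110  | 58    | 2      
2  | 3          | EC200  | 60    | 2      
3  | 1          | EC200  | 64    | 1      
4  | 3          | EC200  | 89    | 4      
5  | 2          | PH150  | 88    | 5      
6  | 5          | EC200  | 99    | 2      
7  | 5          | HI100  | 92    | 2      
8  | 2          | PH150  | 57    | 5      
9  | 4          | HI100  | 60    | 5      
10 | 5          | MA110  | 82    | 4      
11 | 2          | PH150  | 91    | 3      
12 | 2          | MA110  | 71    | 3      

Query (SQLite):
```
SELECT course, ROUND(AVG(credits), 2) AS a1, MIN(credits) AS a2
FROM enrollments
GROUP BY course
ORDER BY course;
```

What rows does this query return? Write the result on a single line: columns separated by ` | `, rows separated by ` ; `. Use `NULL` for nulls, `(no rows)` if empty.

Group enrollments by course.
Per group compute: ROUND(AVG(credits), 2), MIN(credits).
  EC200: ids {2, 3, 4, 6} → ROUND(AVG(credits), 2)=2.25, MIN(credits)=1
  HI100: ids {7, 9} → ROUND(AVG(credits), 2)=3.5, MIN(credits)=2
  MA110: ids {1, 10, 12} → ROUND(AVG(credits), 2)=3, MIN(credits)=2
  PH150: ids {5, 8, 11} → ROUND(AVG(credits), 2)=4.33, MIN(credits)=3

EC200 | 2.25 | 1 ; HI100 | 3.5 | 2 ; MA110 | 3 | 2 ; PH150 | 4.33 | 3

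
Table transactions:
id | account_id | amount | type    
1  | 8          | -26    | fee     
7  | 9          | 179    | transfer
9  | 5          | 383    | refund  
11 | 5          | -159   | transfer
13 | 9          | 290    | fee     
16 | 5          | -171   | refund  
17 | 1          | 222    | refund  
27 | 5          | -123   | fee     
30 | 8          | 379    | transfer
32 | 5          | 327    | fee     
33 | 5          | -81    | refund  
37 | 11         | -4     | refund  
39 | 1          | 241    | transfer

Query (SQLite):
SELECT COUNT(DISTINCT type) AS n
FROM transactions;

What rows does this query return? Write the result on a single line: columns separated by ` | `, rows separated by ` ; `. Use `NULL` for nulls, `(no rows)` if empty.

3

Count distinct non-NULL type values.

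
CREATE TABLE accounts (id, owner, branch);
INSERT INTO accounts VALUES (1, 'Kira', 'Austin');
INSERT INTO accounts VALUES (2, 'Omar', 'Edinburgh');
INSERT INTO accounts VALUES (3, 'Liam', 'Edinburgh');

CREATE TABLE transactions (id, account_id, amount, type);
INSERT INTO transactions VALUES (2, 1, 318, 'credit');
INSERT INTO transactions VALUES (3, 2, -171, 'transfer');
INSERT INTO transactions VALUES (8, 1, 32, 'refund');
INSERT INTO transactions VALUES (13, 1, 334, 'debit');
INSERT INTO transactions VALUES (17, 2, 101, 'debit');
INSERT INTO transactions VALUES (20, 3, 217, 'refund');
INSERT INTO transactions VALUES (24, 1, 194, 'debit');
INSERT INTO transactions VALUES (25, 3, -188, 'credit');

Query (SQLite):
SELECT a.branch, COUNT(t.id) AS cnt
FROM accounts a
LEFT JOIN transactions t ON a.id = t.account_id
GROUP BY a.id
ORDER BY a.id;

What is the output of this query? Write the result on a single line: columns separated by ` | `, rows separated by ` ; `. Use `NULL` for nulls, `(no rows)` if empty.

LEFT JOIN keeps every accounts row; unmatched ones get NULL for transactions columns.
Group by accounts.id and compute COUNT(t.id). COUNT(col) of an all-NULL group is 0.
  1: ids {2, 8, 13, 24} → COUNT(t.id)=4
  2: ids {3, 17} → COUNT(t.id)=2
  3: ids {20, 25} → COUNT(t.id)=2

Austin | 4 ; Edinburgh | 2 ; Edinburgh | 2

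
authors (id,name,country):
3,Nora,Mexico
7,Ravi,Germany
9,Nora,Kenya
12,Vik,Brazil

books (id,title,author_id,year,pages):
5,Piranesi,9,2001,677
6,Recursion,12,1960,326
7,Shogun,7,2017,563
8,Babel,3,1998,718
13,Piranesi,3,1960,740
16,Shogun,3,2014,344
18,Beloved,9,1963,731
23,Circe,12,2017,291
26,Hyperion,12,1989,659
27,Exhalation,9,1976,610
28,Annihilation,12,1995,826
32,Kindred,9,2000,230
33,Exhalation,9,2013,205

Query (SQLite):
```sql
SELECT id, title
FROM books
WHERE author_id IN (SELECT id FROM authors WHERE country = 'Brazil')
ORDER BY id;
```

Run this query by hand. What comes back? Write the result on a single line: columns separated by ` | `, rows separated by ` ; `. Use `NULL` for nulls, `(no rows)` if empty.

Inner query: authors.id where country = 'Brazil'.
Outer: keep books rows whose author_id is in that set.
Inner query → {12}

6 | Recursion ; 23 | Circe ; 26 | Hyperion ; 28 | Annihilation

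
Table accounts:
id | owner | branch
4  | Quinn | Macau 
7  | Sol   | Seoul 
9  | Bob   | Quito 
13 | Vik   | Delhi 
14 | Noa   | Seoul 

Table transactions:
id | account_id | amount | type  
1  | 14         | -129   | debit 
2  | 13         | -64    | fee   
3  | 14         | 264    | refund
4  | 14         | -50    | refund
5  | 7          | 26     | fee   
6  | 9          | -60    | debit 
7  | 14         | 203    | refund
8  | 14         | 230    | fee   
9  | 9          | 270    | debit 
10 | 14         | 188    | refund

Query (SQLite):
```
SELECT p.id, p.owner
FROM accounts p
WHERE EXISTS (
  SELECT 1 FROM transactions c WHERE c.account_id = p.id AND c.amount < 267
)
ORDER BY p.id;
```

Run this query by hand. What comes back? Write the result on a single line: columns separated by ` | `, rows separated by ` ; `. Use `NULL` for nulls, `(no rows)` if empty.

7 | Sol ; 9 | Bob ; 13 | Vik ; 14 | Noa

For each accounts row, check whether any transactions with matching account_id has amount < 267.
Keep rows where that is true.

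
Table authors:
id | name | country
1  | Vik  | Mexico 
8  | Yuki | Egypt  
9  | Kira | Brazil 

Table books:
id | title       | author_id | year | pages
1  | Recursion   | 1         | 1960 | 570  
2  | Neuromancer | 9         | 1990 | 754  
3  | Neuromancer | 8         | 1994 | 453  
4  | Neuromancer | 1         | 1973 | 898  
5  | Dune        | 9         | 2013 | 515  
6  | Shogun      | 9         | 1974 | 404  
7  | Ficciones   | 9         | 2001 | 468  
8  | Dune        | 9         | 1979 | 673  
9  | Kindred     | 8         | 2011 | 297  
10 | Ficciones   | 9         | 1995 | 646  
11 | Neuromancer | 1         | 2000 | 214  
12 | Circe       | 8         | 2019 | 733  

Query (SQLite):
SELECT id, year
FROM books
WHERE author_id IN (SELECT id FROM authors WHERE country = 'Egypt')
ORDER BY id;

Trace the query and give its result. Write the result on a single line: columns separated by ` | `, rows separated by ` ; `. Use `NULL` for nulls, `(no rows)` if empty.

Inner query: authors.id where country = 'Egypt'.
Outer: keep books rows whose author_id is in that set.
Inner query → {8}

3 | 1994 ; 9 | 2011 ; 12 | 2019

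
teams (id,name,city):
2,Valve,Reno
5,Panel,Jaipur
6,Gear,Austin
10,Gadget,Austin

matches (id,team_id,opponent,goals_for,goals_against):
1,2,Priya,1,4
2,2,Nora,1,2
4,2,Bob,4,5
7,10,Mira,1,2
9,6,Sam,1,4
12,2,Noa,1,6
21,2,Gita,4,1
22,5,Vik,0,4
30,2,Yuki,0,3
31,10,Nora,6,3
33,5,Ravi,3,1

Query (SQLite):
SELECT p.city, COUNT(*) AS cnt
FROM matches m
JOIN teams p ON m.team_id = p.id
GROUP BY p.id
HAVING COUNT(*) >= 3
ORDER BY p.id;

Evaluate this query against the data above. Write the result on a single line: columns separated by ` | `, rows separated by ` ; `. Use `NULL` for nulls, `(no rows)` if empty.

Join each matches row to its teams via team_id.
Group joined rows by teams.id; compute COUNT(*) per group.
HAVING: keep groups with count ≥ 3.
  2: ids {1, 2, 4, 12, 21, 30} → COUNT(*)=6
  5: ids {22, 33} → COUNT(*)=2
  6: ids {9} → COUNT(*)=1
  10: ids {7, 31} → COUNT(*)=2

Reno | 6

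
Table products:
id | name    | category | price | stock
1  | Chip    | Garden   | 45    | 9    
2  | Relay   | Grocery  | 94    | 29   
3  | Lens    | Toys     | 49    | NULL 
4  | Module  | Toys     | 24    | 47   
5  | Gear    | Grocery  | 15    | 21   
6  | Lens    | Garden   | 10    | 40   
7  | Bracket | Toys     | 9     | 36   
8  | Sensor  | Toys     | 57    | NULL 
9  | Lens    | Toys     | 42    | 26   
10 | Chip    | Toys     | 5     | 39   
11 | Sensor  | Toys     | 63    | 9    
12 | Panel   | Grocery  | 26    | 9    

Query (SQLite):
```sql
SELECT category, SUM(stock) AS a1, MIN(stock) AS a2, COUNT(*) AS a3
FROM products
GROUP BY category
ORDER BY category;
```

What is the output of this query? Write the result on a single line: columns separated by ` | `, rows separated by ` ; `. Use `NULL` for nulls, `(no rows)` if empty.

Garden | 49 | 9 | 2 ; Grocery | 59 | 9 | 3 ; Toys | 157 | 9 | 7

Group products by category.
Per group compute: SUM(stock), MIN(stock), COUNT(*).
  Garden: ids {1, 6} → SUM(stock)=49, MIN(stock)=9, COUNT(*)=2
  Grocery: ids {2, 5, 12} → SUM(stock)=59, MIN(stock)=9, COUNT(*)=3
  Toys: ids {3, 4, 7, 8, 9, 10, 11} → SUM(stock)=157, MIN(stock)=9, COUNT(*)=7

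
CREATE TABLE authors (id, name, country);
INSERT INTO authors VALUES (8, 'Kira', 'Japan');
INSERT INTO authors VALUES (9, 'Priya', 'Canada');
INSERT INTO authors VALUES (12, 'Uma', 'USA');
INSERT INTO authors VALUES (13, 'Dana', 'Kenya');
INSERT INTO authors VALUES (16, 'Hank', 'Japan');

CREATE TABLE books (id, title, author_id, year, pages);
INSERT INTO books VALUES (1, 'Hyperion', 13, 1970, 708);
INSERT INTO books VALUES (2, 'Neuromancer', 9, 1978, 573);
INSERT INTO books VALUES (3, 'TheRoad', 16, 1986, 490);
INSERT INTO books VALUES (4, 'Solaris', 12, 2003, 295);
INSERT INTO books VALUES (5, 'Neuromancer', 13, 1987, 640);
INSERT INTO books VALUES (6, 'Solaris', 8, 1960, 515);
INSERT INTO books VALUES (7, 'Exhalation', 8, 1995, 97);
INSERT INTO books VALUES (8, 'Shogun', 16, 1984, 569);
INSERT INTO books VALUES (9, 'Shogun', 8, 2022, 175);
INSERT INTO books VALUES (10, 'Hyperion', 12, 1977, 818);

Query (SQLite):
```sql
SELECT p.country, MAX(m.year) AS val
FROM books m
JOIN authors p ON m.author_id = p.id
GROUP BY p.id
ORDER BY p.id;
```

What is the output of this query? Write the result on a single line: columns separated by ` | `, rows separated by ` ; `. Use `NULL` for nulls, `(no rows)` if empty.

Join each books row to its authors via author_id.
Group joined rows by authors.id; compute MAX(m.year) per group.
  8: ids {6, 7, 9} → MAX(m.year)=2022
  9: ids {2} → MAX(m.year)=1978
  12: ids {4, 10} → MAX(m.year)=2003
  13: ids {1, 5} → MAX(m.year)=1987
  16: ids {3, 8} → MAX(m.year)=1986

Japan | 2022 ; Canada | 1978 ; USA | 2003 ; Kenya | 1987 ; Japan | 1986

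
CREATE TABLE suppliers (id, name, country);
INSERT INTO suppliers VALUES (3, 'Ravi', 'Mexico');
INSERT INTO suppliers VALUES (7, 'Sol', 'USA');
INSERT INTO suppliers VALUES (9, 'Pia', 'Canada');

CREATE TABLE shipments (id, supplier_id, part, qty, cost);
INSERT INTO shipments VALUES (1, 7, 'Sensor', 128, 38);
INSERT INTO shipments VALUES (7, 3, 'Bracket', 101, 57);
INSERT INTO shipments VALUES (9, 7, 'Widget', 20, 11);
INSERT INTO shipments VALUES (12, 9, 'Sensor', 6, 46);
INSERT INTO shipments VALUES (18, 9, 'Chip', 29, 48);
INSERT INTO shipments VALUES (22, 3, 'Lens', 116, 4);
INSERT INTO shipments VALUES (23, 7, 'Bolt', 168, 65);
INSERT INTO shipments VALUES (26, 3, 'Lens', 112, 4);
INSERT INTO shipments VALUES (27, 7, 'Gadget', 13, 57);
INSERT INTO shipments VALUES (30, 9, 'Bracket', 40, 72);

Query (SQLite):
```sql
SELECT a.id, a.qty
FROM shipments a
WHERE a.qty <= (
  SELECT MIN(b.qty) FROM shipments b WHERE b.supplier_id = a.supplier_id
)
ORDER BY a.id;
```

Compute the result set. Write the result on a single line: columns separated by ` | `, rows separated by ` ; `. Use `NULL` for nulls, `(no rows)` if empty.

For each shipments row a, compute MIN(qty) over rows sharing a.supplier_id.
Keep row a if a.qty <= that per-group MIN.
  supplier_id=3: MIN(qty) = 101
  supplier_id=7: MIN(qty) = 13
  supplier_id=9: MIN(qty) = 6

7 | 101 ; 12 | 6 ; 27 | 13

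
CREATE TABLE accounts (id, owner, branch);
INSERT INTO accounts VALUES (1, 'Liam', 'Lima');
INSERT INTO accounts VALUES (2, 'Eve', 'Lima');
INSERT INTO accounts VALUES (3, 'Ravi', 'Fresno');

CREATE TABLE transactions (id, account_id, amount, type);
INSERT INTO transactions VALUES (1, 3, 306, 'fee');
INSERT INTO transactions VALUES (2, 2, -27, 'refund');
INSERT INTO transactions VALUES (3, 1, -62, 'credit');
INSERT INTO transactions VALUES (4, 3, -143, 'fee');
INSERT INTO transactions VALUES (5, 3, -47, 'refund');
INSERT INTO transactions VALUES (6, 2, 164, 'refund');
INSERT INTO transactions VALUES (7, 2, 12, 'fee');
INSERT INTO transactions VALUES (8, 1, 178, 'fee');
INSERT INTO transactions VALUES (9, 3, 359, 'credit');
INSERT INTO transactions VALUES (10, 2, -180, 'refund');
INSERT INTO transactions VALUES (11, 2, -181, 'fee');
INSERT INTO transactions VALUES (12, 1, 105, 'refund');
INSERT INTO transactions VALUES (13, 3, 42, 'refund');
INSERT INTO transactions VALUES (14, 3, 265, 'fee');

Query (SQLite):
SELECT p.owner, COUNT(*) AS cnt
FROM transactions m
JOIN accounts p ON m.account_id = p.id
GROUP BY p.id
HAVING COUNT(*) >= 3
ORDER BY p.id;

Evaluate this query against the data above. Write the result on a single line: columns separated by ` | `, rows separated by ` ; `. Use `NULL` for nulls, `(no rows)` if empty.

Join each transactions row to its accounts via account_id.
Group joined rows by accounts.id; compute COUNT(*) per group.
HAVING: keep groups with count ≥ 3.
  1: ids {3, 8, 12} → COUNT(*)=3
  2: ids {2, 6, 7, 10, 11} → COUNT(*)=5
  3: ids {1, 4, 5, 9, 13, 14} → COUNT(*)=6

Liam | 3 ; Eve | 5 ; Ravi | 6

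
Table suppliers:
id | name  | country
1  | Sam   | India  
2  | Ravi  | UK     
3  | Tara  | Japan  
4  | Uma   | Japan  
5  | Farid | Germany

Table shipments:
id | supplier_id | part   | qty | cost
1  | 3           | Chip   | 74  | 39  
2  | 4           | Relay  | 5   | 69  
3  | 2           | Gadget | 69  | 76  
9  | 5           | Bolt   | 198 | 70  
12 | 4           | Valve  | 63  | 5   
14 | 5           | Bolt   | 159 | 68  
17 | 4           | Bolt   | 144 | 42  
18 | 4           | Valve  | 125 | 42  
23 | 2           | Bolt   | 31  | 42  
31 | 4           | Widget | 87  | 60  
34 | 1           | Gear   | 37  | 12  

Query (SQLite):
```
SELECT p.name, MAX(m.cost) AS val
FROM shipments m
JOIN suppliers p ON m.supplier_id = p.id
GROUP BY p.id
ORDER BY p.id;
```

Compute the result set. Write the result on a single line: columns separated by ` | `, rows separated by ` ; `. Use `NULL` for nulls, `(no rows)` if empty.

Sam | 12 ; Ravi | 76 ; Tara | 39 ; Uma | 69 ; Farid | 70

Join each shipments row to its suppliers via supplier_id.
Group joined rows by suppliers.id; compute MAX(m.cost) per group.
  1: ids {34} → MAX(m.cost)=12
  2: ids {3, 23} → MAX(m.cost)=76
  3: ids {1} → MAX(m.cost)=39
  4: ids {2, 12, 17, 18, 31} → MAX(m.cost)=69
  5: ids {9, 14} → MAX(m.cost)=70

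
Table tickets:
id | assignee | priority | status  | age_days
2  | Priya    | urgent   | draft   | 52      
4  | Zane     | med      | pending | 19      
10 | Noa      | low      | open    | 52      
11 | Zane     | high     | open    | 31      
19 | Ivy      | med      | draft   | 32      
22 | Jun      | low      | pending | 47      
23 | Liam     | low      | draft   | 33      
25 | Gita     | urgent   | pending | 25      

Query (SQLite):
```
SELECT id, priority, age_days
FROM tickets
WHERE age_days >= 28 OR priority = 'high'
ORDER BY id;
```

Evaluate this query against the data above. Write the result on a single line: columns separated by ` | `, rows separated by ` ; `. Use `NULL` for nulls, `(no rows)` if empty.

age_days >= 28: ids {2, 10, 11, 19, 22, 23}
priority = 'high': ids {11}
Combine with OR.

2 | urgent | 52 ; 10 | low | 52 ; 11 | high | 31 ; 19 | med | 32 ; 22 | low | 47 ; 23 | low | 33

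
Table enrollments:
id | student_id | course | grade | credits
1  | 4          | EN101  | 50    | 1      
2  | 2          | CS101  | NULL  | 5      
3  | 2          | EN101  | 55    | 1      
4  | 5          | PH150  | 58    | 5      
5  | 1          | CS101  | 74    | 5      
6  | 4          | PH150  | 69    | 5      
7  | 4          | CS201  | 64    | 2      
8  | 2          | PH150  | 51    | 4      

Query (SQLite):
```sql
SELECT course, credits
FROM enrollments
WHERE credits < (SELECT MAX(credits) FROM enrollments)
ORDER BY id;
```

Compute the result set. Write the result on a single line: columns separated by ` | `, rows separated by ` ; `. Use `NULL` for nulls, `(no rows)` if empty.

EN101 | 1 ; EN101 | 1 ; CS201 | 2 ; PH150 | 4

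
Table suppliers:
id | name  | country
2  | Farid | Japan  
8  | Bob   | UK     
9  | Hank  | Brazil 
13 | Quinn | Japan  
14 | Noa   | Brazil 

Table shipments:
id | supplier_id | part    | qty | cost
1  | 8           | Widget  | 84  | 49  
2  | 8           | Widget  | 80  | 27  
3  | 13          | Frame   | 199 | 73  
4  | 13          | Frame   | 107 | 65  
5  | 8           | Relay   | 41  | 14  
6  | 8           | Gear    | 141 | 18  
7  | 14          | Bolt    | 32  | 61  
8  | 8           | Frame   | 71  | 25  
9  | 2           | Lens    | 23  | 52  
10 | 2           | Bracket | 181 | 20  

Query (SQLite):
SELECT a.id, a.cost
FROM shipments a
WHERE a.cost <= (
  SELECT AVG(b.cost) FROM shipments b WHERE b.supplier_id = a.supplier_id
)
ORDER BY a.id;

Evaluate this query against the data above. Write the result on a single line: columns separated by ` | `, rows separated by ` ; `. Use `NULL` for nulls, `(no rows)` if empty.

4 | 65 ; 5 | 14 ; 6 | 18 ; 7 | 61 ; 8 | 25 ; 10 | 20

For each shipments row a, compute AVG(cost) over rows sharing a.supplier_id.
Keep row a if a.cost <= that per-group AVG.
  supplier_id=2: AVG(cost) = 36.0
  supplier_id=8: AVG(cost) = 26.6
  supplier_id=13: AVG(cost) = 69.0
  supplier_id=14: AVG(cost) = 61.0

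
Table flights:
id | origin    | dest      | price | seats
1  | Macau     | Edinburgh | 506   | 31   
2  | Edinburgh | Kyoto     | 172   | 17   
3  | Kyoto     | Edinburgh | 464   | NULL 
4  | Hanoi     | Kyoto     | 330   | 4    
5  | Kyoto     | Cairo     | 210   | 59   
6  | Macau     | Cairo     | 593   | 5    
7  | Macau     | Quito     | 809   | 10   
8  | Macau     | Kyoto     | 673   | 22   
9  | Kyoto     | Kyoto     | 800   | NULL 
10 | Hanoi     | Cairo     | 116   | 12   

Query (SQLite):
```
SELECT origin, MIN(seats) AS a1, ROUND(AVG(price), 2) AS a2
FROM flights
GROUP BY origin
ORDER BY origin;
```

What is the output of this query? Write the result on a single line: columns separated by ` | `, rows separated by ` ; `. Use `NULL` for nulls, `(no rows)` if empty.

Group flights by origin.
Per group compute: MIN(seats), ROUND(AVG(price), 2).
  Edinburgh: ids {2} → MIN(seats)=17, ROUND(AVG(price), 2)=172
  Hanoi: ids {4, 10} → MIN(seats)=4, ROUND(AVG(price), 2)=223
  Kyoto: ids {3, 5, 9} → MIN(seats)=59, ROUND(AVG(price), 2)=491.33
  Macau: ids {1, 6, 7, 8} → MIN(seats)=5, ROUND(AVG(price), 2)=645.25

Edinburgh | 17 | 172 ; Hanoi | 4 | 223 ; Kyoto | 59 | 491.33 ; Macau | 5 | 645.25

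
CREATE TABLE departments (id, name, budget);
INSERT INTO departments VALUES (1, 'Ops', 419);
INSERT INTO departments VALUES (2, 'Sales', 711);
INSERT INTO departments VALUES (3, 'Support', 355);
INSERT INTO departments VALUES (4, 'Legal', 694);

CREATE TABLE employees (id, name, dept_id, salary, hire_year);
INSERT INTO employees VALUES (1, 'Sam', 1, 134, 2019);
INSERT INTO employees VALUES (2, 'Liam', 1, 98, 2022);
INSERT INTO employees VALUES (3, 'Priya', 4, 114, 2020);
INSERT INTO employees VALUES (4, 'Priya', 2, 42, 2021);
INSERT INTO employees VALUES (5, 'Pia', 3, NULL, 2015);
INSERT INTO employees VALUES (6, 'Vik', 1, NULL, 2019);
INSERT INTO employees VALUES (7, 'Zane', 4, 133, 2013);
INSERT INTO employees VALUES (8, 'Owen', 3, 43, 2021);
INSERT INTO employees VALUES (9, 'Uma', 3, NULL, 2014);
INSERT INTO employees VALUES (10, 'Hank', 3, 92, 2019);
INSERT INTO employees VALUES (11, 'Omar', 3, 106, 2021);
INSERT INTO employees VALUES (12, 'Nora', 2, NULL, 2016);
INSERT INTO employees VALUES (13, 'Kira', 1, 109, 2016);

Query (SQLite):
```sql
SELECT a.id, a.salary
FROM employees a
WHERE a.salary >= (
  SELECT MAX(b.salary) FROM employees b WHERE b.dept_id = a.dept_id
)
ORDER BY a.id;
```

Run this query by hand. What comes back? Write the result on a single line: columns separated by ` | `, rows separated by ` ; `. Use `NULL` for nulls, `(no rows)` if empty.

For each employees row a, compute MAX(salary) over rows sharing a.dept_id.
Keep row a if a.salary >= that per-group MAX.
  dept_id=1: MAX(salary) = 134
  dept_id=2: MAX(salary) = 42
  dept_id=3: MAX(salary) = 106
  dept_id=4: MAX(salary) = 133

1 | 134 ; 4 | 42 ; 7 | 133 ; 11 | 106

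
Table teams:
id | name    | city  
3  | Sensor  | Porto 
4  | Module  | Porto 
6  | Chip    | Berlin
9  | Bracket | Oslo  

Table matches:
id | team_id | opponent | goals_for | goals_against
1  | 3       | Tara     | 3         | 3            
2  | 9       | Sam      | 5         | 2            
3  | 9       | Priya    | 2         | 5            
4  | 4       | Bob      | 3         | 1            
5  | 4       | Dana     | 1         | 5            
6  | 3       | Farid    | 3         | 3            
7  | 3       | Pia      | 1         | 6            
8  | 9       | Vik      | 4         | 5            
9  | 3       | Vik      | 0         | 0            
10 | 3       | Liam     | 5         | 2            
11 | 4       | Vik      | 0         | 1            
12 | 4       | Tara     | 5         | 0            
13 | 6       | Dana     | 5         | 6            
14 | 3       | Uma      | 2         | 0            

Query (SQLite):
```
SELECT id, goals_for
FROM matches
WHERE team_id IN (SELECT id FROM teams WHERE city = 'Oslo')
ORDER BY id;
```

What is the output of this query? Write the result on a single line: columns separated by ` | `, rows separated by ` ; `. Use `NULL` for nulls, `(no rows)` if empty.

2 | 5 ; 3 | 2 ; 8 | 4

Inner query: teams.id where city = 'Oslo'.
Outer: keep matches rows whose team_id is in that set.
Inner query → {9}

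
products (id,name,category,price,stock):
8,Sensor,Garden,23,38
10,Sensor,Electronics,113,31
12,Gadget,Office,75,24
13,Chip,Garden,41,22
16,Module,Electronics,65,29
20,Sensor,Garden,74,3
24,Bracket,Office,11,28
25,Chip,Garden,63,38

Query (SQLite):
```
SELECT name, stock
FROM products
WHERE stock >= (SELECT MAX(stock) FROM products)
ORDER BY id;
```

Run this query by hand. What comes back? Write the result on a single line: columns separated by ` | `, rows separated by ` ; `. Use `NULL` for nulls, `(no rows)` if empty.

Sensor | 38 ; Chip | 38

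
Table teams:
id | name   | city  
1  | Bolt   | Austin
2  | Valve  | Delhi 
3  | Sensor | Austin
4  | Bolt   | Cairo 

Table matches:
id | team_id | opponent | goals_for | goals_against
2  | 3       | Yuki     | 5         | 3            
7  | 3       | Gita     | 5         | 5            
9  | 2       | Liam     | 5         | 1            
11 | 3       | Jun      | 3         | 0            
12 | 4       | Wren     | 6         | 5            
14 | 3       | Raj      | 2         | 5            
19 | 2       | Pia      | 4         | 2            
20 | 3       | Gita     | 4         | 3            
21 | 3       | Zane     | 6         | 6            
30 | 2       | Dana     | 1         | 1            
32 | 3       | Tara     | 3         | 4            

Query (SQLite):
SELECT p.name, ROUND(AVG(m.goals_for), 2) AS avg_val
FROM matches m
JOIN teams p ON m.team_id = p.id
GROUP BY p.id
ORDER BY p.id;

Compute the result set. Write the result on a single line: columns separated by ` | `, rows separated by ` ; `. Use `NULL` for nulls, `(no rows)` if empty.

Join each matches row to its teams via team_id.
Group joined rows by teams.id; compute ROUND(AVG(m.goals_for), 2) per group.
  2: ids {9, 19, 30} → ROUND(AVG(m.goals_for), 2)=3.33
  3: ids {2, 7, 11, 14, 20, 21, 32} → ROUND(AVG(m.goals_for), 2)=4
  4: ids {12} → ROUND(AVG(m.goals_for), 2)=6

Valve | 3.33 ; Sensor | 4 ; Bolt | 6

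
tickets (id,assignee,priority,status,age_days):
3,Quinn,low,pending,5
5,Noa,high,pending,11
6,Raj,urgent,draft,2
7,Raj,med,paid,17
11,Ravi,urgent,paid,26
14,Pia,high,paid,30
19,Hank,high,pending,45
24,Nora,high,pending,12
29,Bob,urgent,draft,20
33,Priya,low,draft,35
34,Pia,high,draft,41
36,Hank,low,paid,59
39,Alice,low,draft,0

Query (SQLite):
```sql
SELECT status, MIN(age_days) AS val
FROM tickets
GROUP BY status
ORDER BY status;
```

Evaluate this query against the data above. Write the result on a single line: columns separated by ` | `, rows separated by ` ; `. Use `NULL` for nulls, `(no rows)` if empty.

draft | 0 ; paid | 17 ; pending | 5

Partition tickets by status; compute MIN(age_days) within each group.
  draft: ids {6, 29, 33, 34, 39} → MIN(age_days)=0
  paid: ids {7, 11, 14, 36} → MIN(age_days)=17
  pending: ids {3, 5, 19, 24} → MIN(age_days)=5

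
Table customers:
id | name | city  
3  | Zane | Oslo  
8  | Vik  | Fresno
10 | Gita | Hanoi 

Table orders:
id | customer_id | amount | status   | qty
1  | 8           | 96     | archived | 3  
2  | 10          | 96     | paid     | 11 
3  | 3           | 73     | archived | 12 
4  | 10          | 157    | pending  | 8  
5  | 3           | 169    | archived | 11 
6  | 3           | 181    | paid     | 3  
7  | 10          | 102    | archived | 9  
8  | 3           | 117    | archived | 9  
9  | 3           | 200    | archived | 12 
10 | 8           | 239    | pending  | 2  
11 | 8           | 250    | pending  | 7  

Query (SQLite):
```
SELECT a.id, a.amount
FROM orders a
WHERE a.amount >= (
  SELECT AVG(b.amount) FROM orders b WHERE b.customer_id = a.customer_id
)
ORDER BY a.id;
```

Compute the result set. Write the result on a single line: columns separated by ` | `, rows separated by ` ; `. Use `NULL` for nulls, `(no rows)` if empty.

For each orders row a, compute AVG(amount) over rows sharing a.customer_id.
Keep row a if a.amount >= that per-group AVG.
  customer_id=3: AVG(amount) = 148.0
  customer_id=8: AVG(amount) = 195.0
  customer_id=10: AVG(amount) = 118.333333

4 | 157 ; 5 | 169 ; 6 | 181 ; 9 | 200 ; 10 | 239 ; 11 | 250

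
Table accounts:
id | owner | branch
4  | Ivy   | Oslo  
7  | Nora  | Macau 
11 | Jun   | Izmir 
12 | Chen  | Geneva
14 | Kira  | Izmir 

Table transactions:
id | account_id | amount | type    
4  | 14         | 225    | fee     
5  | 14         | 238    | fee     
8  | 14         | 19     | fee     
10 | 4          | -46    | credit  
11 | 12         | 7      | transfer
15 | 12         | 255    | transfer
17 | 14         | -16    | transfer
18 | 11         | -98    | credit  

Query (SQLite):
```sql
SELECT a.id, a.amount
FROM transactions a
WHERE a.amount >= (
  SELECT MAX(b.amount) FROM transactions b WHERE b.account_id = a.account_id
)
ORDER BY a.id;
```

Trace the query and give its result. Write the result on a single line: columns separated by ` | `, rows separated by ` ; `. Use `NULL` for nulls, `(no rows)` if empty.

For each transactions row a, compute MAX(amount) over rows sharing a.account_id.
Keep row a if a.amount >= that per-group MAX.
  account_id=4: MAX(amount) = -46
  account_id=11: MAX(amount) = -98
  account_id=12: MAX(amount) = 255
  account_id=14: MAX(amount) = 238

5 | 238 ; 10 | -46 ; 15 | 255 ; 18 | -98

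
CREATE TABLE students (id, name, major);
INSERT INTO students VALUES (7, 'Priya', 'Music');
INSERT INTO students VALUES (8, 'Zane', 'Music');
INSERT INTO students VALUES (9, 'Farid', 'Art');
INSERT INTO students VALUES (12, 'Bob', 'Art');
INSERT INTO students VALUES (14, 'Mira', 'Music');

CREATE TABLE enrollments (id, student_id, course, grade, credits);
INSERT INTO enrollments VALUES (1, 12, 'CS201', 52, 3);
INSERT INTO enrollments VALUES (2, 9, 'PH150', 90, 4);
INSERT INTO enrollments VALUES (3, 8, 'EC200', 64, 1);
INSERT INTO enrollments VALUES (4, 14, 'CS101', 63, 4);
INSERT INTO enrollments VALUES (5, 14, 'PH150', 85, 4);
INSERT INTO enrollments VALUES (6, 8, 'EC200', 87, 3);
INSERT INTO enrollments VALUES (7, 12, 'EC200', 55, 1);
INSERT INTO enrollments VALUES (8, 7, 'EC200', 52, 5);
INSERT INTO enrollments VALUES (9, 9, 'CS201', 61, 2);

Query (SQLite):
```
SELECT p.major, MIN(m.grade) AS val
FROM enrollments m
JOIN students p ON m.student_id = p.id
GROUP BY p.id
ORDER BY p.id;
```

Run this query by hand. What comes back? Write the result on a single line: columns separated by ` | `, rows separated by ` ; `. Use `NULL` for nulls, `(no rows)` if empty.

Join each enrollments row to its students via student_id.
Group joined rows by students.id; compute MIN(m.grade) per group.
  7: ids {8} → MIN(m.grade)=52
  8: ids {3, 6} → MIN(m.grade)=64
  9: ids {2, 9} → MIN(m.grade)=61
  12: ids {1, 7} → MIN(m.grade)=52
  14: ids {4, 5} → MIN(m.grade)=63

Music | 52 ; Music | 64 ; Art | 61 ; Art | 52 ; Music | 63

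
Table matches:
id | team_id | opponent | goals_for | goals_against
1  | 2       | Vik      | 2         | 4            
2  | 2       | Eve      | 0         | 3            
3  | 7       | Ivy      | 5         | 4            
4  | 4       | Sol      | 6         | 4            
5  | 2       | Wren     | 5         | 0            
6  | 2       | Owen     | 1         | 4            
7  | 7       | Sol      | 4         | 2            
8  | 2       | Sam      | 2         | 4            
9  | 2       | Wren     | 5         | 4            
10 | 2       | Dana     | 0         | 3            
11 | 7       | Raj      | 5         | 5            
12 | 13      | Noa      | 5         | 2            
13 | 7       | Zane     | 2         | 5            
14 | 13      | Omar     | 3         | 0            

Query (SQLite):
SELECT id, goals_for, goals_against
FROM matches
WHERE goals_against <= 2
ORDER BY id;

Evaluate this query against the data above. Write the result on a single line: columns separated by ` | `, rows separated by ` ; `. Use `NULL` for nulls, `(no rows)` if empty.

5 | 5 | 0 ; 7 | 4 | 2 ; 12 | 5 | 2 ; 14 | 3 | 0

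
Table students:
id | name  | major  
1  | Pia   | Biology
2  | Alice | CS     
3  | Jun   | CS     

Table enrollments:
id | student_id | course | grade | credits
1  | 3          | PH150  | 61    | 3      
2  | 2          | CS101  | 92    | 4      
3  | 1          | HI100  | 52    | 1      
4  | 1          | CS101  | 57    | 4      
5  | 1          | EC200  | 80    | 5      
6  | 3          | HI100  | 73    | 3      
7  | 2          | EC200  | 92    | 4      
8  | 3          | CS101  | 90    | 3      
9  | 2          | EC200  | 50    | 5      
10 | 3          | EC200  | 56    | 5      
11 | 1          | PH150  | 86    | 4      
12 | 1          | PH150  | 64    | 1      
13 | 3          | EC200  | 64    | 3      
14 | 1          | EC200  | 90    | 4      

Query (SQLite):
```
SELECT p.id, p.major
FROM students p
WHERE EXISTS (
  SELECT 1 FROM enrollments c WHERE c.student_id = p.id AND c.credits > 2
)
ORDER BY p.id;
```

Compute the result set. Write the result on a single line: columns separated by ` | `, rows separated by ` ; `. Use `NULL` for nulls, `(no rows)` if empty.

1 | Biology ; 2 | CS ; 3 | CS

For each students row, check whether any enrollments with matching student_id has credits > 2.
Keep rows where that is true.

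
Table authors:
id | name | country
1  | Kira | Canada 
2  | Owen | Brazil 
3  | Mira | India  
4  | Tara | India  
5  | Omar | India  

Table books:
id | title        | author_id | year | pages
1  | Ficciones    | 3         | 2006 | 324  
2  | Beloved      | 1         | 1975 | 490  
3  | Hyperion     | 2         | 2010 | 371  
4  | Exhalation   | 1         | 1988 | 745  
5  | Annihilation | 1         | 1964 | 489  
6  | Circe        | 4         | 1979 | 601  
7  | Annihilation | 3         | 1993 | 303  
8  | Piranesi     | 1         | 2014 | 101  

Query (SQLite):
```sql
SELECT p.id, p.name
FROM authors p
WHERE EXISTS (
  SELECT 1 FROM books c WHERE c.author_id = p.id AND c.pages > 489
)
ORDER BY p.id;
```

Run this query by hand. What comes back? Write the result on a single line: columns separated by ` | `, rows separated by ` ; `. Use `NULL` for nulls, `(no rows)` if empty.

1 | Kira ; 4 | Tara

For each authors row, check whether any books with matching author_id has pages > 489.
Keep rows where that is true.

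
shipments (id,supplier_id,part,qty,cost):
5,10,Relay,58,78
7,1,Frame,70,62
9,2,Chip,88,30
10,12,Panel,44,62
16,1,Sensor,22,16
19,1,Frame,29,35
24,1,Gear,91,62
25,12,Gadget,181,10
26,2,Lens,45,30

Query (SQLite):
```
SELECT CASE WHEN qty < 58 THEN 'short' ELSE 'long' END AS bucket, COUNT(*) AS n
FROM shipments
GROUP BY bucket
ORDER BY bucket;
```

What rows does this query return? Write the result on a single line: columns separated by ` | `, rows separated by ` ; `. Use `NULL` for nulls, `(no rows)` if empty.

long | 5 ; short | 4

Bucket rows by qty < 58 → 'short' else 'long'; count each bucket.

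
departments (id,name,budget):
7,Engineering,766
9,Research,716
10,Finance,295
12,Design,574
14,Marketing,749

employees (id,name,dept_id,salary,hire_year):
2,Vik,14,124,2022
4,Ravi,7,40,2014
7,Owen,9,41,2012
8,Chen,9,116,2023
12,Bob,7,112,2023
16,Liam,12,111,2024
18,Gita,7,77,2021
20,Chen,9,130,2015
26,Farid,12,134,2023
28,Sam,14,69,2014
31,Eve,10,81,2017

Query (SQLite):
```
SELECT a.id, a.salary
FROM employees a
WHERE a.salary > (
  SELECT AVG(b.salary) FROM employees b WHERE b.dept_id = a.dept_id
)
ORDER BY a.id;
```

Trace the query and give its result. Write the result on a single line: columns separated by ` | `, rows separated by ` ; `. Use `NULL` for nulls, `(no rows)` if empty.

For each employees row a, compute AVG(salary) over rows sharing a.dept_id.
Keep row a if a.salary > that per-group AVG.
  dept_id=7: AVG(salary) = 76.333333
  dept_id=9: AVG(salary) = 95.666667
  dept_id=10: AVG(salary) = 81.0
  dept_id=12: AVG(salary) = 122.5
  dept_id=14: AVG(salary) = 96.5

2 | 124 ; 8 | 116 ; 12 | 112 ; 18 | 77 ; 20 | 130 ; 26 | 134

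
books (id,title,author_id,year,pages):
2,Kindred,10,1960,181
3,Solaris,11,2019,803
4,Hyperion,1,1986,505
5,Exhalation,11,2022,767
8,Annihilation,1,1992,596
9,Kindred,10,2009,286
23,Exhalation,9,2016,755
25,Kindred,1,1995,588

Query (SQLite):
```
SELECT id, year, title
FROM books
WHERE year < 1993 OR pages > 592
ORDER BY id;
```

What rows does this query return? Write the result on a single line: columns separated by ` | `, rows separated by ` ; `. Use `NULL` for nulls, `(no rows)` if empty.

2 | 1960 | Kindred ; 3 | 2019 | Solaris ; 4 | 1986 | Hyperion ; 5 | 2022 | Exhalation ; 8 | 1992 | Annihilation ; 23 | 2016 | Exhalation

year < 1993: ids {2, 4, 8}
pages > 592: ids {3, 5, 8, 23}
Combine with OR.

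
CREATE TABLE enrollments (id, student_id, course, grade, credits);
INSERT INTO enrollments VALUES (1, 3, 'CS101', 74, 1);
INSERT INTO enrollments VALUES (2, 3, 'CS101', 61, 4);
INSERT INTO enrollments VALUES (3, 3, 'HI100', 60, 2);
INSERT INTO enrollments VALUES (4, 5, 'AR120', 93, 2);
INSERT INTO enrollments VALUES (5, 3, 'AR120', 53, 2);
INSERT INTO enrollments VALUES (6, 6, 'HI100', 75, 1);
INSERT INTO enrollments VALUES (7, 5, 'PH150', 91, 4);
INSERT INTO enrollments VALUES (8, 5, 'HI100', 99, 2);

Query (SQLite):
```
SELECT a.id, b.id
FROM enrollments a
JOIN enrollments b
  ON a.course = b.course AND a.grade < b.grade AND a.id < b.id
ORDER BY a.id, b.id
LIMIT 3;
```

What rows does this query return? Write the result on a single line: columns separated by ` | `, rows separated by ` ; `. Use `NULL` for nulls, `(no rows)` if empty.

Pairs (a,b) with same course, a.grade < b.grade, a.id < b.id.
course groups: AR120:{4,5} CS101:{1,2} HI100:{3,6,8} PH150:{7}
Ordered by (a.id, b.id); first 3.

3 | 6 ; 3 | 8 ; 6 | 8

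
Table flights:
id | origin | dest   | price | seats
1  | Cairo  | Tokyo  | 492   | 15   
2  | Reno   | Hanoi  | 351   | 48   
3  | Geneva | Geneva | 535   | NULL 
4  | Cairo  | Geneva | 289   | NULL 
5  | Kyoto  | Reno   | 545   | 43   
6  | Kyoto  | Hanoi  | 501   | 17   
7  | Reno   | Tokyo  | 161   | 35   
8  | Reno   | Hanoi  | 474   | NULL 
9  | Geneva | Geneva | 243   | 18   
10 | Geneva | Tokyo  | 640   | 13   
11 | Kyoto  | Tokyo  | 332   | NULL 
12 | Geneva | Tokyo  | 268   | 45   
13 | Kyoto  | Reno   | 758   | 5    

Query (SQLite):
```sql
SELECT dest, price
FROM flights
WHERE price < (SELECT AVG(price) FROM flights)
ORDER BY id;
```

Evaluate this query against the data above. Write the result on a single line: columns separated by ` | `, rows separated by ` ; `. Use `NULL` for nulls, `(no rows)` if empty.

Scalar subquery: AVG(price) over all flights rows = 429.923077 (≈; comparison uses full precision).
Keep rows where price < that value.

Hanoi | 351 ; Geneva | 289 ; Tokyo | 161 ; Geneva | 243 ; Tokyo | 332 ; Tokyo | 268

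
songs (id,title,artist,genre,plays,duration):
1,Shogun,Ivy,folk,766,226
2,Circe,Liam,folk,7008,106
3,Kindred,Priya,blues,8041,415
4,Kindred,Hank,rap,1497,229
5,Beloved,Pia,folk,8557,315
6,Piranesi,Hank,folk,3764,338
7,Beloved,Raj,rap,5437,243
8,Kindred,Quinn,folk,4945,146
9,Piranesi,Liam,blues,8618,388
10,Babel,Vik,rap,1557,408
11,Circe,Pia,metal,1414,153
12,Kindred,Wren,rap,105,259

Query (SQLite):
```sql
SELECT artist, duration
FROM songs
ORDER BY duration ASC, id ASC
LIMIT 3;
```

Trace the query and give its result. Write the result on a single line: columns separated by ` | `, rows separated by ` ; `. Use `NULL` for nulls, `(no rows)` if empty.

Liam | 106 ; Quinn | 146 ; Pia | 153

Sort by duration asc, tiebreak id asc: (106, id=2), (146, id=8), (153, id=11), (226, id=1), (229, id=4), (243, id=7) …. Take first 3.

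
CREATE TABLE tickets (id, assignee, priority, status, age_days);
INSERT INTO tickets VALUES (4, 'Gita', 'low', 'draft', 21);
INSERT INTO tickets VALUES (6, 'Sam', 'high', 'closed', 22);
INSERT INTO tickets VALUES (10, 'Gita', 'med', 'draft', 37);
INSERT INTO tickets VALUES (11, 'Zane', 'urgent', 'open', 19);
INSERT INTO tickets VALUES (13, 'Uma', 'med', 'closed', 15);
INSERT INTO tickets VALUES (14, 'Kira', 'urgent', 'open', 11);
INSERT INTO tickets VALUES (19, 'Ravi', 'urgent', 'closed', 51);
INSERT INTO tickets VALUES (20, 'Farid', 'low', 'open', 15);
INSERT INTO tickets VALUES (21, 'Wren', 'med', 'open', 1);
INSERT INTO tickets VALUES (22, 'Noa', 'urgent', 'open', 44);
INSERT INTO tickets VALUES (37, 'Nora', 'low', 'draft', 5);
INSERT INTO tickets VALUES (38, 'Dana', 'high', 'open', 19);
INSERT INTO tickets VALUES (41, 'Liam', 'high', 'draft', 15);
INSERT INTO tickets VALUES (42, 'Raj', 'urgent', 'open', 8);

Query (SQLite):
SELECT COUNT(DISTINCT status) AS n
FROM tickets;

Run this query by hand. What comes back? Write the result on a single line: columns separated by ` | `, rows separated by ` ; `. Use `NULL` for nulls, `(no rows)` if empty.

3

Count distinct non-NULL status values.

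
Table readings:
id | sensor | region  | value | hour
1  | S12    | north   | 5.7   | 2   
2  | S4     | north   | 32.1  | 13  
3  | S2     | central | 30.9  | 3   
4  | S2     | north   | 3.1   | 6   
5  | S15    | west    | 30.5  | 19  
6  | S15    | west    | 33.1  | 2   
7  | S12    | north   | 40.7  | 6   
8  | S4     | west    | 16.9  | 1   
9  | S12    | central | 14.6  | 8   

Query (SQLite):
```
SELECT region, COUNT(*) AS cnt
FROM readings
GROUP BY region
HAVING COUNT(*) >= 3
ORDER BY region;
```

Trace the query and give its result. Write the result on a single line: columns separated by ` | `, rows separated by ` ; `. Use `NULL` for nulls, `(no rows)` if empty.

north | 4 ; west | 3

Partition readings by region; compute COUNT(*) within each group.
HAVING: keep groups with count ≥ 3.
  central: ids {3, 9} → COUNT(*)=2
  north: ids {1, 2, 4, 7} → COUNT(*)=4
  west: ids {5, 6, 8} → COUNT(*)=3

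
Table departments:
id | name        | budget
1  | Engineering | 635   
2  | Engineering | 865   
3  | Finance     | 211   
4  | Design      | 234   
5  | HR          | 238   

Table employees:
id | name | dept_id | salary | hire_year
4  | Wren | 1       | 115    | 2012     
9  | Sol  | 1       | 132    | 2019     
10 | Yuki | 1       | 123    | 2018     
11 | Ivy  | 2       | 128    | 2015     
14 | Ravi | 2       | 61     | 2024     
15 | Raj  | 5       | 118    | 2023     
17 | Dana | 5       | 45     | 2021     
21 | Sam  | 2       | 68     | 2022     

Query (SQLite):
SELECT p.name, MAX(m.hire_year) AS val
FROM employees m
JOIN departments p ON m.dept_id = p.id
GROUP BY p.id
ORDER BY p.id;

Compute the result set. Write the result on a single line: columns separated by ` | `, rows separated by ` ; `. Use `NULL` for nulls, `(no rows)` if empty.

Engineering | 2019 ; Engineering | 2024 ; HR | 2023

Join each employees row to its departments via dept_id.
Group joined rows by departments.id; compute MAX(m.hire_year) per group.
  1: ids {4, 9, 10} → MAX(m.hire_year)=2019
  2: ids {11, 14, 21} → MAX(m.hire_year)=2024
  5: ids {15, 17} → MAX(m.hire_year)=2023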